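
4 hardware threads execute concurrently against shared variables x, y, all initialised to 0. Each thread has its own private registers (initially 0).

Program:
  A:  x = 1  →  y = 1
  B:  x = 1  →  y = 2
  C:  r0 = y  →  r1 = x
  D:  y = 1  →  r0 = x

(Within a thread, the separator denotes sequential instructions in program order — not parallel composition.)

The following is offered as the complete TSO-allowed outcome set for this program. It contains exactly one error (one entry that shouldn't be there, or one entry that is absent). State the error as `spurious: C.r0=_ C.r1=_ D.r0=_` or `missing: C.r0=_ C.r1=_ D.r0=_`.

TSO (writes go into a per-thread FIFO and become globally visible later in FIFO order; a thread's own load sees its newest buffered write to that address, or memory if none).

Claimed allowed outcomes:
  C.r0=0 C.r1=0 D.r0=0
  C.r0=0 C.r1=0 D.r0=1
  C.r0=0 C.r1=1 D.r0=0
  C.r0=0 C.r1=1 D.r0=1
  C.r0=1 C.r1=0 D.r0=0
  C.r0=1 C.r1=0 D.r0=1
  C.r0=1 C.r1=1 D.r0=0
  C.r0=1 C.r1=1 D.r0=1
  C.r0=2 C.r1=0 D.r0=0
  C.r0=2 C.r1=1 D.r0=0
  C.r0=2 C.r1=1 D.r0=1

spurious: C.r0=2 C.r1=0 D.r0=0

outcome vector order: (C.r0,C.r1,D.r0)
TSO: 10 outcomes — {<0 0 0>, <0 0 1>, <0 1 0>, <0 1 1>, <1 0 0>, <1 0 1>, <1 1 0>, <1 1 1>, <2 1 0>, <2 1 1>}
claimed∖TSO = {<2 0 0>}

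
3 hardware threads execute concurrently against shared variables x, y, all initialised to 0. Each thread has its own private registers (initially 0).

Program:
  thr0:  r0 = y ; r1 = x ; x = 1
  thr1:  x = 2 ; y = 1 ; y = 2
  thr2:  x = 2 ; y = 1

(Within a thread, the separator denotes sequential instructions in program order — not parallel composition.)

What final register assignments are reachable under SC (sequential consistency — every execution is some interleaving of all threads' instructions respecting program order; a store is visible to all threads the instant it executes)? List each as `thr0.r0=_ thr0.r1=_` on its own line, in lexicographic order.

thr0.r0=0 thr0.r1=0
thr0.r0=0 thr0.r1=2
thr0.r0=1 thr0.r1=2
thr0.r0=2 thr0.r1=2

outcome vector order: (thr0.r0,thr0.r1)
|SC outcomes| = 4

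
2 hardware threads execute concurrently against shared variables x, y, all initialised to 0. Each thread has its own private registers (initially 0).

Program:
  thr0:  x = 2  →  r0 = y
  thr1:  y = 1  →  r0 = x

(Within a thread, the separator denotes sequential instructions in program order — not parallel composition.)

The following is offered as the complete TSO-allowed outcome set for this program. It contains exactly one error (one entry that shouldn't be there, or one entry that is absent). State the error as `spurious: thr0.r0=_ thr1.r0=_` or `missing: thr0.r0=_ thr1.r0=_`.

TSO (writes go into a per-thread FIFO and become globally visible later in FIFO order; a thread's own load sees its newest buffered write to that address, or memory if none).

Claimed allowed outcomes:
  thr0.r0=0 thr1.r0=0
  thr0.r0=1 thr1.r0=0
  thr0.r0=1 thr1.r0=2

outcome vector order: (thr0.r0,thr1.r0)
under TSO → 0/0 0/2 1/0 1/2
TSO∖claimed = {0/2}

missing: thr0.r0=0 thr1.r0=2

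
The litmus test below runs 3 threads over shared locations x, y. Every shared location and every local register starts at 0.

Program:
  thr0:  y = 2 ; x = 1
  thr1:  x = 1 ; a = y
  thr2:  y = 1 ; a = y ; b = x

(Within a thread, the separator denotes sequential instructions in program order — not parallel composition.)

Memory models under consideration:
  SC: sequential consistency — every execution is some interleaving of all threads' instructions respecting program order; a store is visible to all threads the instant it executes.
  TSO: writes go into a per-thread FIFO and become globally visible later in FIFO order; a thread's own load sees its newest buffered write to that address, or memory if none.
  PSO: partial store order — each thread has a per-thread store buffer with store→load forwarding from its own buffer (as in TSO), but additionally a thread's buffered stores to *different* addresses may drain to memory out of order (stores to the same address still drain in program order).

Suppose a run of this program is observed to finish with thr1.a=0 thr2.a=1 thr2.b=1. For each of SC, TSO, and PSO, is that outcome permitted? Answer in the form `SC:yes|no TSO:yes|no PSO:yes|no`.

outcome vector order: (thr1.a,thr2.a,thr2.b)
[SC] allowed = {011; 021; 110; 111; 121; 210; 211; 220; 221}
[TSO] allowed = {010; 011; 020; 021; 110; 111; 120; 121; 210; 211; 220; 221}
[PSO] allowed = {010; 011; 020; 021; 110; 111; 120; 121; 210; 211; 220; 221}
target 011 ∈ {SC,TSO,PSO}

SC:yes TSO:yes PSO:yes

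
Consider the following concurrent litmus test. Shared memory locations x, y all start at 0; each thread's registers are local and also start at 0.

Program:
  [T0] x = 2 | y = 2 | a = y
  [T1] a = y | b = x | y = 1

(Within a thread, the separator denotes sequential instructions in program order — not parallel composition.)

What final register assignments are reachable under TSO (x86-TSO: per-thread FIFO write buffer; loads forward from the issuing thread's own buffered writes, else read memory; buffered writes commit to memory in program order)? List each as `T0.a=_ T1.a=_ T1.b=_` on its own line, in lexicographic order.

outcome vector order: (T0.a,T1.a,T1.b)
|TSO outcomes| = 6

T0.a=1 T1.a=0 T1.b=0
T0.a=1 T1.a=0 T1.b=2
T0.a=1 T1.a=2 T1.b=2
T0.a=2 T1.a=0 T1.b=0
T0.a=2 T1.a=0 T1.b=2
T0.a=2 T1.a=2 T1.b=2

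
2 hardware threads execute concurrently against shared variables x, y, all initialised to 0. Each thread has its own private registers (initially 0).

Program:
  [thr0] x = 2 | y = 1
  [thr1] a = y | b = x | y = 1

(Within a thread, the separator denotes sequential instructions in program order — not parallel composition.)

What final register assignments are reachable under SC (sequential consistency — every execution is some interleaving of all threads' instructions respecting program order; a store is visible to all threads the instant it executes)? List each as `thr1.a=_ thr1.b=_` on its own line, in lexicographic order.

outcome vector order: (thr1.a,thr1.b)
|SC outcomes| = 3

thr1.a=0 thr1.b=0
thr1.a=0 thr1.b=2
thr1.a=1 thr1.b=2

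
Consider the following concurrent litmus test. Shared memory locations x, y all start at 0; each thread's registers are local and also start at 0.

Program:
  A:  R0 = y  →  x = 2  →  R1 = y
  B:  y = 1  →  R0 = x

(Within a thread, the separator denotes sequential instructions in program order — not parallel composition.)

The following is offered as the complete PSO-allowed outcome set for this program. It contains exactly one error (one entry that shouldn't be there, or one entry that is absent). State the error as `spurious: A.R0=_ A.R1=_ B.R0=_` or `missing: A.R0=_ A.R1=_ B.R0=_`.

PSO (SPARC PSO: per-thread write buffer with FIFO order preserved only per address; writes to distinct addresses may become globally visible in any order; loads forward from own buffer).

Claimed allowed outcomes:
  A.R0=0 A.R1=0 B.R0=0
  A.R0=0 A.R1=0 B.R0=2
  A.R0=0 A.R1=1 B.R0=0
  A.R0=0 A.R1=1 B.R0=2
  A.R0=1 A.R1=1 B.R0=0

outcome vector order: (A.R0,A.R1,B.R0)
[PSO] allowed = {(0,0,0) (0,0,2) (0,1,0) (0,1,2) (1,1,0) (1,1,2)}
PSO∖claimed = {(1,1,2)}

missing: A.R0=1 A.R1=1 B.R0=2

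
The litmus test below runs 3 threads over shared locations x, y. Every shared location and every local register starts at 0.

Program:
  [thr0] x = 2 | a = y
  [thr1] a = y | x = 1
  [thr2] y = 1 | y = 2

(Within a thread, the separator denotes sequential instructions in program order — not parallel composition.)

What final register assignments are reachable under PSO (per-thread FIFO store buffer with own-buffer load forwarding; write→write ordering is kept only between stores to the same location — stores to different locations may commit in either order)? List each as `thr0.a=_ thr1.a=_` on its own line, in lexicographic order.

thr0.a=0 thr1.a=0
thr0.a=0 thr1.a=1
thr0.a=0 thr1.a=2
thr0.a=1 thr1.a=0
thr0.a=1 thr1.a=1
thr0.a=1 thr1.a=2
thr0.a=2 thr1.a=0
thr0.a=2 thr1.a=1
thr0.a=2 thr1.a=2

outcome vector order: (thr0.a,thr1.a)
|PSO outcomes| = 9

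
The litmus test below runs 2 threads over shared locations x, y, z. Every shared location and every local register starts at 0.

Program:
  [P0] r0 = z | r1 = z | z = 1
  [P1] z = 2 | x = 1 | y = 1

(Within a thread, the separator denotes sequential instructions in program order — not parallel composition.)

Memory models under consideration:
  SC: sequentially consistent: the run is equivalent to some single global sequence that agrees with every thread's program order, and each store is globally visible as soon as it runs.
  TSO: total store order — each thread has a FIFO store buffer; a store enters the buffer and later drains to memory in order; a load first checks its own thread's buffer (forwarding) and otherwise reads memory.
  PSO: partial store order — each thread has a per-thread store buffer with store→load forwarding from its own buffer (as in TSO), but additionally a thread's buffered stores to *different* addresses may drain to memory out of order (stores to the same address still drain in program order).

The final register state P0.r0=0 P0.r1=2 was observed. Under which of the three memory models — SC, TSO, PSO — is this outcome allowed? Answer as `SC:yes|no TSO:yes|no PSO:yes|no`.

outcome vector order: (P0.r0,P0.r1)
[SC] allowed = {<0 0>, <0 2>, <2 2>}
[TSO] allowed = {<0 0>, <0 2>, <2 2>}
[PSO] allowed = {<0 0>, <0 2>, <2 2>}
target <0 2> ∈ {SC,TSO,PSO}

SC:yes TSO:yes PSO:yes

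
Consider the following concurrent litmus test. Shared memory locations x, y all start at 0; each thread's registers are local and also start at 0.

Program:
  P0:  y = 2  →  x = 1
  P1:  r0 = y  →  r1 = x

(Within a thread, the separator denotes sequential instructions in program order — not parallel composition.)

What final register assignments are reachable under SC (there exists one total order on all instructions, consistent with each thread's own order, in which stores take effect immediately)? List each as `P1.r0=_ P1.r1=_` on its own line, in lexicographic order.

P1.r0=0 P1.r1=0
P1.r0=0 P1.r1=1
P1.r0=2 P1.r1=0
P1.r0=2 P1.r1=1

outcome vector order: (P1.r0,P1.r1)
|SC outcomes| = 4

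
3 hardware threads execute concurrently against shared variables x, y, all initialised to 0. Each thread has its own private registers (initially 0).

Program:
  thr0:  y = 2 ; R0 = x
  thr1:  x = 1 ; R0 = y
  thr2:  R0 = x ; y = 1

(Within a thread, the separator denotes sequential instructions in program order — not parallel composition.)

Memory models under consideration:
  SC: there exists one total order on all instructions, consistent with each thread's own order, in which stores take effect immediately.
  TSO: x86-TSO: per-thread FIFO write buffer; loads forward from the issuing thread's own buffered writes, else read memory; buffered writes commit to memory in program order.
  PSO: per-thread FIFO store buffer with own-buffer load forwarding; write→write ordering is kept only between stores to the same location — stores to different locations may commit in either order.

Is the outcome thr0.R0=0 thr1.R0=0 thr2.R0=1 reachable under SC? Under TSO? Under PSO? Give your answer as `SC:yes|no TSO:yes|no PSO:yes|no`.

outcome vector order: (thr0.R0,thr1.R0,thr2.R0)
SC (10): <0 1 0>; <0 1 1>; <0 2 0>; <0 2 1>; <1 0 0>; <1 0 1>; <1 1 0>; <1 1 1>; <1 2 0>; <1 2 1>
TSO (12): <0 0 0>; <0 0 1>; <0 1 0>; <0 1 1>; <0 2 0>; <0 2 1>; <1 0 0>; <1 0 1>; <1 1 0>; <1 1 1>; <1 2 0>; <1 2 1>
PSO (12): <0 0 0>; <0 0 1>; <0 1 0>; <0 1 1>; <0 2 0>; <0 2 1>; <1 0 0>; <1 0 1>; <1 1 0>; <1 1 1>; <1 2 0>; <1 2 1>
target <0 0 1> ∈ {TSO,PSO}

SC:no TSO:yes PSO:yes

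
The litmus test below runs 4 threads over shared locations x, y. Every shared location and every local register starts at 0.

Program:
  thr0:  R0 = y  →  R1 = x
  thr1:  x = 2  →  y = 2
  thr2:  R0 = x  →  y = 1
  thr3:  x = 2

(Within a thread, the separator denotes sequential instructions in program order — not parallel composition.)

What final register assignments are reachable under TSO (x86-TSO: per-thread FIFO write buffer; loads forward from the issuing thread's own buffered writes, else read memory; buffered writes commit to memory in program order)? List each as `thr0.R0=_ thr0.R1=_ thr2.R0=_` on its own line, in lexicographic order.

outcome vector order: (thr0.R0,thr0.R1,thr2.R0)
|TSO outcomes| = 9

thr0.R0=0 thr0.R1=0 thr2.R0=0
thr0.R0=0 thr0.R1=0 thr2.R0=2
thr0.R0=0 thr0.R1=2 thr2.R0=0
thr0.R0=0 thr0.R1=2 thr2.R0=2
thr0.R0=1 thr0.R1=0 thr2.R0=0
thr0.R0=1 thr0.R1=2 thr2.R0=0
thr0.R0=1 thr0.R1=2 thr2.R0=2
thr0.R0=2 thr0.R1=2 thr2.R0=0
thr0.R0=2 thr0.R1=2 thr2.R0=2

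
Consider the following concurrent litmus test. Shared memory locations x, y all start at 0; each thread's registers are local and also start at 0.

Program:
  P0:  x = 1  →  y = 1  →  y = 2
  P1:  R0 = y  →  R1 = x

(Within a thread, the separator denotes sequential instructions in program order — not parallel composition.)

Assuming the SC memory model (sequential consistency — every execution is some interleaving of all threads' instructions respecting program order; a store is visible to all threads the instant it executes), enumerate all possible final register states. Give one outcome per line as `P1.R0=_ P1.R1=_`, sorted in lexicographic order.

outcome vector order: (P1.R0,P1.R1)
|SC outcomes| = 4

P1.R0=0 P1.R1=0
P1.R0=0 P1.R1=1
P1.R0=1 P1.R1=1
P1.R0=2 P1.R1=1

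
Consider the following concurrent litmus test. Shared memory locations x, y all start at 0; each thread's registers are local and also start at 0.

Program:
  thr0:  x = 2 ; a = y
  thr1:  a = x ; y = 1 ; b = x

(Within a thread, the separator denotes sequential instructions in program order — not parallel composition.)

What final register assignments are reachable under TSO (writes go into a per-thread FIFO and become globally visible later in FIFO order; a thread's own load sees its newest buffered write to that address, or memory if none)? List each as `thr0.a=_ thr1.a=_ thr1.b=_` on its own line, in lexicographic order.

outcome vector order: (thr0.a,thr1.a,thr1.b)
|TSO outcomes| = 6

thr0.a=0 thr1.a=0 thr1.b=0
thr0.a=0 thr1.a=0 thr1.b=2
thr0.a=0 thr1.a=2 thr1.b=2
thr0.a=1 thr1.a=0 thr1.b=0
thr0.a=1 thr1.a=0 thr1.b=2
thr0.a=1 thr1.a=2 thr1.b=2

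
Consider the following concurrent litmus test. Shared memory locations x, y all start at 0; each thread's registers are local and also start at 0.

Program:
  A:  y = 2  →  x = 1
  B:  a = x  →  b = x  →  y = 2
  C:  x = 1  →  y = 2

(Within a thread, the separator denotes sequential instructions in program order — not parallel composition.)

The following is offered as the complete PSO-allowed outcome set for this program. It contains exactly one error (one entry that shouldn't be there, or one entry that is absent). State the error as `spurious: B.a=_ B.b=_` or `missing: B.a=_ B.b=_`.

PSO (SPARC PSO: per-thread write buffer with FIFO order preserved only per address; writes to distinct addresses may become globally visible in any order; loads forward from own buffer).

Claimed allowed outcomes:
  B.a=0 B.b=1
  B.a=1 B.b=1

outcome vector order: (B.a,B.b)
PSO (3): 0/0 0/1 1/1
PSO∖claimed = {0/0}

missing: B.a=0 B.b=0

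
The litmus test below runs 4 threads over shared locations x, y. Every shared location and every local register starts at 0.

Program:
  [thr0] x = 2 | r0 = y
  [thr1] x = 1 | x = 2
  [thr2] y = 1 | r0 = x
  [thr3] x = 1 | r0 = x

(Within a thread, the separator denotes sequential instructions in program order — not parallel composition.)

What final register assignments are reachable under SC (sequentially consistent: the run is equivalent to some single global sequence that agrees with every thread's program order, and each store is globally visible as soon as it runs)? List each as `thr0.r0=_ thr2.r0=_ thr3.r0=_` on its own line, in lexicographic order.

outcome vector order: (thr0.r0,thr2.r0,thr3.r0)
|SC outcomes| = 10

thr0.r0=0 thr2.r0=1 thr3.r0=1
thr0.r0=0 thr2.r0=1 thr3.r0=2
thr0.r0=0 thr2.r0=2 thr3.r0=1
thr0.r0=0 thr2.r0=2 thr3.r0=2
thr0.r0=1 thr2.r0=0 thr3.r0=1
thr0.r0=1 thr2.r0=0 thr3.r0=2
thr0.r0=1 thr2.r0=1 thr3.r0=1
thr0.r0=1 thr2.r0=1 thr3.r0=2
thr0.r0=1 thr2.r0=2 thr3.r0=1
thr0.r0=1 thr2.r0=2 thr3.r0=2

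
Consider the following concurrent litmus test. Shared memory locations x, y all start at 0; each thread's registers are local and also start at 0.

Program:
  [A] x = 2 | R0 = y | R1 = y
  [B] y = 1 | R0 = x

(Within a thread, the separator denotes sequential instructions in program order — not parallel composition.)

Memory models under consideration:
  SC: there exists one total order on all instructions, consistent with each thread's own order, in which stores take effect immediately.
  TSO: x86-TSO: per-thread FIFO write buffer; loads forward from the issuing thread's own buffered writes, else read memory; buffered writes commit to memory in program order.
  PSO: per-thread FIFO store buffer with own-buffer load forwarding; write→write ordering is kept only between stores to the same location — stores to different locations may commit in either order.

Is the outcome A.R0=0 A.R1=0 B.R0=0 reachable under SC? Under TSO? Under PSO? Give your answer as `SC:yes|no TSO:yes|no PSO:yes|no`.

SC:no TSO:yes PSO:yes

outcome vector order: (A.R0,A.R1,B.R0)
[SC] allowed = {<0 0 2>, <0 1 2>, <1 1 0>, <1 1 2>}
[TSO] allowed = {<0 0 0>, <0 0 2>, <0 1 0>, <0 1 2>, <1 1 0>, <1 1 2>}
[PSO] allowed = {<0 0 0>, <0 0 2>, <0 1 0>, <0 1 2>, <1 1 0>, <1 1 2>}
target <0 0 0> ∈ {TSO,PSO}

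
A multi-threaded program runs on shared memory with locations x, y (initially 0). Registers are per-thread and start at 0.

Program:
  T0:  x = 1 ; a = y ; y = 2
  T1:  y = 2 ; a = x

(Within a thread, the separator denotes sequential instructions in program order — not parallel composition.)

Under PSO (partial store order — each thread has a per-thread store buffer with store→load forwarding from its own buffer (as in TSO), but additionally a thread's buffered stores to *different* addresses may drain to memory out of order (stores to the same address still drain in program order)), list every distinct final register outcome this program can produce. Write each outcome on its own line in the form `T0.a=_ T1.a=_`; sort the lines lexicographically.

outcome vector order: (T0.a,T1.a)
|PSO outcomes| = 4

T0.a=0 T1.a=0
T0.a=0 T1.a=1
T0.a=2 T1.a=0
T0.a=2 T1.a=1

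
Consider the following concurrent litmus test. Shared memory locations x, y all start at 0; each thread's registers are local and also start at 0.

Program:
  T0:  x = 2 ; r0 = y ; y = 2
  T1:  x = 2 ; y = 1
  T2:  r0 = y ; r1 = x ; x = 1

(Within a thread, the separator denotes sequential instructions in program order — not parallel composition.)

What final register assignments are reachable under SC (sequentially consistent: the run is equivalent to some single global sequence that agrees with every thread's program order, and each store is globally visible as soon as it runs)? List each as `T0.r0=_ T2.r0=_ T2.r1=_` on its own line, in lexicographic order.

outcome vector order: (T0.r0,T2.r0,T2.r1)
|SC outcomes| = 8

T0.r0=0 T2.r0=0 T2.r1=0
T0.r0=0 T2.r0=0 T2.r1=2
T0.r0=0 T2.r0=1 T2.r1=2
T0.r0=0 T2.r0=2 T2.r1=2
T0.r0=1 T2.r0=0 T2.r1=0
T0.r0=1 T2.r0=0 T2.r1=2
T0.r0=1 T2.r0=1 T2.r1=2
T0.r0=1 T2.r0=2 T2.r1=2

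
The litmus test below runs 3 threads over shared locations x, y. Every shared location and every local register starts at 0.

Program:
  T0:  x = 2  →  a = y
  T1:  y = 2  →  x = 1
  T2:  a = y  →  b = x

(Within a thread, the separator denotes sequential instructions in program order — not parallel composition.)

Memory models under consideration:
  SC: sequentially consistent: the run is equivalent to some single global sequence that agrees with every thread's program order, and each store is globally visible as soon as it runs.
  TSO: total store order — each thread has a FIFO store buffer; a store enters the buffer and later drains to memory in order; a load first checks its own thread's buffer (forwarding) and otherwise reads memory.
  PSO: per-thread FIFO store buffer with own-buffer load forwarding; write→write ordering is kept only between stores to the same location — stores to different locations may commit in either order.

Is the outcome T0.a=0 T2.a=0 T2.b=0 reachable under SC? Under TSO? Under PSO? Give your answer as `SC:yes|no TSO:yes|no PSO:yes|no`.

outcome vector order: (T0.a,T2.a,T2.b)
[SC] allowed = {(0,0,0) (0,0,1) (0,0,2) (0,2,1) (0,2,2) (2,0,0) (2,0,1) (2,0,2) (2,2,0) (2,2,1) (2,2,2)}
[TSO] allowed = {(0,0,0) (0,0,1) (0,0,2) (0,2,0) (0,2,1) (0,2,2) (2,0,0) (2,0,1) (2,0,2) (2,2,0) (2,2,1) (2,2,2)}
[PSO] allowed = {(0,0,0) (0,0,1) (0,0,2) (0,2,0) (0,2,1) (0,2,2) (2,0,0) (2,0,1) (2,0,2) (2,2,0) (2,2,1) (2,2,2)}
target (0,0,0) ∈ {SC,TSO,PSO}

SC:yes TSO:yes PSO:yes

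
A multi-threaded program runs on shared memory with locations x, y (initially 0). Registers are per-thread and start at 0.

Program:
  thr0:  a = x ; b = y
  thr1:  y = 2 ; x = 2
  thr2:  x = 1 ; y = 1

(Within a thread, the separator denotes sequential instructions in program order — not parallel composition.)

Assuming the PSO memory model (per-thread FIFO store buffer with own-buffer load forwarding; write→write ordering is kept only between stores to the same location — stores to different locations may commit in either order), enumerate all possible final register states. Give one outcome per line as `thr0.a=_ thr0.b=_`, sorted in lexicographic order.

outcome vector order: (thr0.a,thr0.b)
|PSO outcomes| = 9

thr0.a=0 thr0.b=0
thr0.a=0 thr0.b=1
thr0.a=0 thr0.b=2
thr0.a=1 thr0.b=0
thr0.a=1 thr0.b=1
thr0.a=1 thr0.b=2
thr0.a=2 thr0.b=0
thr0.a=2 thr0.b=1
thr0.a=2 thr0.b=2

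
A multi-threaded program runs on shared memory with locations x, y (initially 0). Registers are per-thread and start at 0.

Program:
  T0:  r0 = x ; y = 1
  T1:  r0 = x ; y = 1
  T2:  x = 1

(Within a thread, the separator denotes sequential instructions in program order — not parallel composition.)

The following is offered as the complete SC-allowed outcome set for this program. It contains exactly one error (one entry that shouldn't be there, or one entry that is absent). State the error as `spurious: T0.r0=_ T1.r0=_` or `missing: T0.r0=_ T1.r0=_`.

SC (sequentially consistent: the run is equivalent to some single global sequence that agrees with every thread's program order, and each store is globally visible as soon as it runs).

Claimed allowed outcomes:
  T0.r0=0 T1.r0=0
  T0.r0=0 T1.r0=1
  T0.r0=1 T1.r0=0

missing: T0.r0=1 T1.r0=1

outcome vector order: (T0.r0,T1.r0)
under SC → <0 0>; <0 1>; <1 0>; <1 1>
SC∖claimed = {<1 1>}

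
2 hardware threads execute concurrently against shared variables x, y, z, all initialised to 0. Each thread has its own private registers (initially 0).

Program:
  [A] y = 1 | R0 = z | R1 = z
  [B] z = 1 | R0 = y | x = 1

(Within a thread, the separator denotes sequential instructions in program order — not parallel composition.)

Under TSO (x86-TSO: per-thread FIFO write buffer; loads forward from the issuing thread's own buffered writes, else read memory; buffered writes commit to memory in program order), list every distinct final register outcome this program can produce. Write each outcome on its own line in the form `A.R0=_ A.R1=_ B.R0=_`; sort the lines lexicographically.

outcome vector order: (A.R0,A.R1,B.R0)
|TSO outcomes| = 6

A.R0=0 A.R1=0 B.R0=0
A.R0=0 A.R1=0 B.R0=1
A.R0=0 A.R1=1 B.R0=0
A.R0=0 A.R1=1 B.R0=1
A.R0=1 A.R1=1 B.R0=0
A.R0=1 A.R1=1 B.R0=1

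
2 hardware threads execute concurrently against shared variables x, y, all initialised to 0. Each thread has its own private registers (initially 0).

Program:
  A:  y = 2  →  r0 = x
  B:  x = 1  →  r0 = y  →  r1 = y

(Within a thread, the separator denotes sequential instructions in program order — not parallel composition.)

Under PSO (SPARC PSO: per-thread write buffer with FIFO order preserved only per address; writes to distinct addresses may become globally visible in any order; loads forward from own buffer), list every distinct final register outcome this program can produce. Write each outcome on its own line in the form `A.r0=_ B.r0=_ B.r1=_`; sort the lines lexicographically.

outcome vector order: (A.r0,B.r0,B.r1)
|PSO outcomes| = 6

A.r0=0 B.r0=0 B.r1=0
A.r0=0 B.r0=0 B.r1=2
A.r0=0 B.r0=2 B.r1=2
A.r0=1 B.r0=0 B.r1=0
A.r0=1 B.r0=0 B.r1=2
A.r0=1 B.r0=2 B.r1=2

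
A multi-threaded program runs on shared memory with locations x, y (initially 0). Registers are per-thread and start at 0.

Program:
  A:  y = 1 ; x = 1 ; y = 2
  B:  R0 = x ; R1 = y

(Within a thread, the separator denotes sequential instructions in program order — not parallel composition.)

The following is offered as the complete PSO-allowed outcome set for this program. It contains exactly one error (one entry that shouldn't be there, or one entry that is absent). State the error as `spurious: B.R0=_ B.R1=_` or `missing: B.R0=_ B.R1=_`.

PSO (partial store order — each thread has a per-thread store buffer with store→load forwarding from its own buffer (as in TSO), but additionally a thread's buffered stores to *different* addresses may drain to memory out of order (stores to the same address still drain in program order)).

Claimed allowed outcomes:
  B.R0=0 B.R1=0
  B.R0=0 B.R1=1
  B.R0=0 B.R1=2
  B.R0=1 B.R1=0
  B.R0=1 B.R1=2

outcome vector order: (B.R0,B.R1)
PSO (6): <0 0> <0 1> <0 2> <1 0> <1 1> <1 2>
PSO∖claimed = {<1 1>}

missing: B.R0=1 B.R1=1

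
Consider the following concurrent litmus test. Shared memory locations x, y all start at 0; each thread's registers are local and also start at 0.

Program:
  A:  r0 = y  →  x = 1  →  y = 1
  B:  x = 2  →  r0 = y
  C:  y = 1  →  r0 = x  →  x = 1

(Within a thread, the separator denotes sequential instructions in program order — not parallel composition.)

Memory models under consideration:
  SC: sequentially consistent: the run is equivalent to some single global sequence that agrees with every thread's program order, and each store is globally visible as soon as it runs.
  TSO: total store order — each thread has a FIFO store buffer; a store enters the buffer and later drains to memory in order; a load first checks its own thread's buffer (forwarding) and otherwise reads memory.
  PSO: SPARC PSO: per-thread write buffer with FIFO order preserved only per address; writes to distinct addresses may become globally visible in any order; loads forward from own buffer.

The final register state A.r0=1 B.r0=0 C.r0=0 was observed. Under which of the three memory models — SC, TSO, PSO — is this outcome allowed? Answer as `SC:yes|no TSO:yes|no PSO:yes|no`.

SC:no TSO:yes PSO:yes

outcome vector order: (A.r0,B.r0,C.r0)
SC: 10 outcomes — {<0 0 1> <0 0 2> <0 1 0> <0 1 1> <0 1 2> <1 0 1> <1 0 2> <1 1 0> <1 1 1> <1 1 2>}
TSO: 12 outcomes — {<0 0 0> <0 0 1> <0 0 2> <0 1 0> <0 1 1> <0 1 2> <1 0 0> <1 0 1> <1 0 2> <1 1 0> <1 1 1> <1 1 2>}
PSO: 12 outcomes — {<0 0 0> <0 0 1> <0 0 2> <0 1 0> <0 1 1> <0 1 2> <1 0 0> <1 0 1> <1 0 2> <1 1 0> <1 1 1> <1 1 2>}
target <1 0 0> ∈ {TSO,PSO}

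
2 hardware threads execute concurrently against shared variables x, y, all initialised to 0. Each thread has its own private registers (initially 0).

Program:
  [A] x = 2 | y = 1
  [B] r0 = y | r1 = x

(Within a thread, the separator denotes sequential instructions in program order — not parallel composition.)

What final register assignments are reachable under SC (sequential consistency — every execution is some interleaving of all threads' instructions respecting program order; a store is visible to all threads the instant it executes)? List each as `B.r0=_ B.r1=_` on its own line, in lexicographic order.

B.r0=0 B.r1=0
B.r0=0 B.r1=2
B.r0=1 B.r1=2

outcome vector order: (B.r0,B.r1)
|SC outcomes| = 3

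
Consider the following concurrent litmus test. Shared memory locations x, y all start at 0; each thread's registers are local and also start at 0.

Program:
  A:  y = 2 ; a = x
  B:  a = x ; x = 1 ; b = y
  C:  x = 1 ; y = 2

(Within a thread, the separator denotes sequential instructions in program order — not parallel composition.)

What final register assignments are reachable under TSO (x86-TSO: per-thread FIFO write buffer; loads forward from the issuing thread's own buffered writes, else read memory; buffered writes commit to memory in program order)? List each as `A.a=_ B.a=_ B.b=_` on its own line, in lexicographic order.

outcome vector order: (A.a,B.a,B.b)
|TSO outcomes| = 8

A.a=0 B.a=0 B.b=0
A.a=0 B.a=0 B.b=2
A.a=0 B.a=1 B.b=0
A.a=0 B.a=1 B.b=2
A.a=1 B.a=0 B.b=0
A.a=1 B.a=0 B.b=2
A.a=1 B.a=1 B.b=0
A.a=1 B.a=1 B.b=2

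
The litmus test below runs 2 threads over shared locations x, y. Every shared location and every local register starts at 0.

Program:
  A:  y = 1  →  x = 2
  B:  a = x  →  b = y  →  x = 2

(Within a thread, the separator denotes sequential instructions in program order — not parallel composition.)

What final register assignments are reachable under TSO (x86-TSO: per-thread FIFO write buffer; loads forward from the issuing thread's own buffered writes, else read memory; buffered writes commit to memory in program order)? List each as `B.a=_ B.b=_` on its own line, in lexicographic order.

B.a=0 B.b=0
B.a=0 B.b=1
B.a=2 B.b=1

outcome vector order: (B.a,B.b)
|TSO outcomes| = 3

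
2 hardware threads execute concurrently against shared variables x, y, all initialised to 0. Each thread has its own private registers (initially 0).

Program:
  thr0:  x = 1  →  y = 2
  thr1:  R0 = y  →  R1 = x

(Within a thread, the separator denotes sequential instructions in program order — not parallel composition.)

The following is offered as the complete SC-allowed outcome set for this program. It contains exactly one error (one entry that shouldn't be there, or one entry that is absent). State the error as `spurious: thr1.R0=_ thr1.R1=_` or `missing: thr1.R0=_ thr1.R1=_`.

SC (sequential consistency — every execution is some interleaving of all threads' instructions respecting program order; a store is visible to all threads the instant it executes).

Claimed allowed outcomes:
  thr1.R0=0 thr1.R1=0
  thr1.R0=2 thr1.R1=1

outcome vector order: (thr1.R0,thr1.R1)
under SC → (0,0), (0,1), (2,1)
SC∖claimed = {(0,1)}

missing: thr1.R0=0 thr1.R1=1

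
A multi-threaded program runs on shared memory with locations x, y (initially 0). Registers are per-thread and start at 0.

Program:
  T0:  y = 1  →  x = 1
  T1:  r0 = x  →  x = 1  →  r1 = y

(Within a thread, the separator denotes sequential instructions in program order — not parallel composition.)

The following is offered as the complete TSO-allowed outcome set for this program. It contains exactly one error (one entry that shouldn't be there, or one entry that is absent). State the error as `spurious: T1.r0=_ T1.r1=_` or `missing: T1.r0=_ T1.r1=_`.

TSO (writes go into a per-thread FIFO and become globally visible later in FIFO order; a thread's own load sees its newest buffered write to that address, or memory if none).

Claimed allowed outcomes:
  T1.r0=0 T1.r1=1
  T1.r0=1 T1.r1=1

missing: T1.r0=0 T1.r1=0

outcome vector order: (T1.r0,T1.r1)
under TSO → <0 0> <0 1> <1 1>
TSO∖claimed = {<0 0>}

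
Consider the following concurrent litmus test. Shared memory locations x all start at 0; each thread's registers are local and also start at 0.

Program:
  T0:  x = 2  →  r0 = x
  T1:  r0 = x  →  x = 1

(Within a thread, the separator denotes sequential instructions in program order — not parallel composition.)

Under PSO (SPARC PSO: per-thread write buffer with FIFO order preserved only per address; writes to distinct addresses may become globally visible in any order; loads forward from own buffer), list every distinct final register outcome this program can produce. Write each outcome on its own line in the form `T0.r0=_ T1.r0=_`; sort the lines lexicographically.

outcome vector order: (T0.r0,T1.r0)
|PSO outcomes| = 4

T0.r0=1 T1.r0=0
T0.r0=1 T1.r0=2
T0.r0=2 T1.r0=0
T0.r0=2 T1.r0=2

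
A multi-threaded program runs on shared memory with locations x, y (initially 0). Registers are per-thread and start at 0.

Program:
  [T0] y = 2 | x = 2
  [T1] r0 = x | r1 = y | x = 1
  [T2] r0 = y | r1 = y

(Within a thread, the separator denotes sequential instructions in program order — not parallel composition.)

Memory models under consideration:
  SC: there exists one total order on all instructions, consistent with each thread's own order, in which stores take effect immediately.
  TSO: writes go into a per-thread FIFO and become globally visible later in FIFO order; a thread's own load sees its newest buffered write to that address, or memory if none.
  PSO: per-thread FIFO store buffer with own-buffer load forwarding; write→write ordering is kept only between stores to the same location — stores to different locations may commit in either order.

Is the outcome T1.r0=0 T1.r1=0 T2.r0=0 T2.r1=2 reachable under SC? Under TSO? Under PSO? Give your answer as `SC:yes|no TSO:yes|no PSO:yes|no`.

SC:yes TSO:yes PSO:yes

outcome vector order: (T1.r0,T1.r1,T2.r0,T2.r1)
SC: 9 outcomes — {0/0/0/0 0/0/0/2 0/0/2/2 0/2/0/0 0/2/0/2 0/2/2/2 2/2/0/0 2/2/0/2 2/2/2/2}
TSO: 9 outcomes — {0/0/0/0 0/0/0/2 0/0/2/2 0/2/0/0 0/2/0/2 0/2/2/2 2/2/0/0 2/2/0/2 2/2/2/2}
PSO: 12 outcomes — {0/0/0/0 0/0/0/2 0/0/2/2 0/2/0/0 0/2/0/2 0/2/2/2 2/0/0/0 2/0/0/2 2/0/2/2 2/2/0/0 2/2/0/2 2/2/2/2}
target 0/0/0/2 ∈ {SC,TSO,PSO}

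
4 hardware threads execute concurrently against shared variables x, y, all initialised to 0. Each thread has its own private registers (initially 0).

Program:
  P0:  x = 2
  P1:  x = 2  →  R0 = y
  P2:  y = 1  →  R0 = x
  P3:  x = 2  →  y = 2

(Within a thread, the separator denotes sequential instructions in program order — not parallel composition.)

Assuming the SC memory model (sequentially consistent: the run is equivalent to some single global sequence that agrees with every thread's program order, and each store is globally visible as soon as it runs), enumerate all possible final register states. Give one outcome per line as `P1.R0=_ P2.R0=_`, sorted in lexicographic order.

P1.R0=0 P2.R0=2
P1.R0=1 P2.R0=0
P1.R0=1 P2.R0=2
P1.R0=2 P2.R0=0
P1.R0=2 P2.R0=2

outcome vector order: (P1.R0,P2.R0)
|SC outcomes| = 5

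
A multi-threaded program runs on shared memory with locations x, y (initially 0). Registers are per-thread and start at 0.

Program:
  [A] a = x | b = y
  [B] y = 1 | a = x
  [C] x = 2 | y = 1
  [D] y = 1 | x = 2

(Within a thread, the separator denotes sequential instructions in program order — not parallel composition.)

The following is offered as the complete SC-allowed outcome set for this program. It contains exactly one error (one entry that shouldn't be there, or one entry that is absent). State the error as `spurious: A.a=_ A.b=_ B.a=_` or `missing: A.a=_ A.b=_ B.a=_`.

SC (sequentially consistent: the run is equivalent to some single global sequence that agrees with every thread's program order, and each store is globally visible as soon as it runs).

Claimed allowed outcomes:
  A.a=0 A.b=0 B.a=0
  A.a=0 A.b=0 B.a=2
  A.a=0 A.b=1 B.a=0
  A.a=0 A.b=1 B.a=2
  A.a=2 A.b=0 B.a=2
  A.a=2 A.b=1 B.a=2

missing: A.a=2 A.b=1 B.a=0

outcome vector order: (A.a,A.b,B.a)
under SC → 0/0/0 0/0/2 0/1/0 0/1/2 2/0/2 2/1/0 2/1/2
SC∖claimed = {2/1/0}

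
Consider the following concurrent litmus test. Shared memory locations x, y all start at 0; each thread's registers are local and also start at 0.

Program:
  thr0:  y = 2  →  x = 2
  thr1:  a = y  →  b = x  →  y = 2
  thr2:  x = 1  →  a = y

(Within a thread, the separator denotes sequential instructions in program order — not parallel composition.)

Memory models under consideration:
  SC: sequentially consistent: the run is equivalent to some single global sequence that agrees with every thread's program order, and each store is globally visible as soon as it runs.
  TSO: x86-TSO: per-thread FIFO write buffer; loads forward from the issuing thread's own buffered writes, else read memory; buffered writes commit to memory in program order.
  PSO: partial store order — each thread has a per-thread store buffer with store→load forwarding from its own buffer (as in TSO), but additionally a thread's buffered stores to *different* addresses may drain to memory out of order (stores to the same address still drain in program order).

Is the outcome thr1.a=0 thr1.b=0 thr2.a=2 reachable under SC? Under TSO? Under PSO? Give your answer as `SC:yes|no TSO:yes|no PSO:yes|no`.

outcome vector order: (thr1.a,thr1.b,thr2.a)
SC (11): (0,0,0) (0,0,2) (0,1,0) (0,1,2) (0,2,0) (0,2,2) (2,0,2) (2,1,0) (2,1,2) (2,2,0) (2,2,2)
TSO (12): (0,0,0) (0,0,2) (0,1,0) (0,1,2) (0,2,0) (0,2,2) (2,0,0) (2,0,2) (2,1,0) (2,1,2) (2,2,0) (2,2,2)
PSO (12): (0,0,0) (0,0,2) (0,1,0) (0,1,2) (0,2,0) (0,2,2) (2,0,0) (2,0,2) (2,1,0) (2,1,2) (2,2,0) (2,2,2)
target (0,0,2) ∈ {SC,TSO,PSO}

SC:yes TSO:yes PSO:yes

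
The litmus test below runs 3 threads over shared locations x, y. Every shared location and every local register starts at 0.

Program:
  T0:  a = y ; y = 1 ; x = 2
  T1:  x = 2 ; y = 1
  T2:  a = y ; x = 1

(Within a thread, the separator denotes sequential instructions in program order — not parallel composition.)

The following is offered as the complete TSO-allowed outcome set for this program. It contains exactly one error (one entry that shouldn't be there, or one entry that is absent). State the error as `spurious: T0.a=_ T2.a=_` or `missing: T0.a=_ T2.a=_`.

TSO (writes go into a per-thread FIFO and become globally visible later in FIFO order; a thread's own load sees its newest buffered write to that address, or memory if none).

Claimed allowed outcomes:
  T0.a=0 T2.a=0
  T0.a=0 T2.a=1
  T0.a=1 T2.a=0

missing: T0.a=1 T2.a=1

outcome vector order: (T0.a,T2.a)
TSO: 4 outcomes — {<0 0>; <0 1>; <1 0>; <1 1>}
TSO∖claimed = {<1 1>}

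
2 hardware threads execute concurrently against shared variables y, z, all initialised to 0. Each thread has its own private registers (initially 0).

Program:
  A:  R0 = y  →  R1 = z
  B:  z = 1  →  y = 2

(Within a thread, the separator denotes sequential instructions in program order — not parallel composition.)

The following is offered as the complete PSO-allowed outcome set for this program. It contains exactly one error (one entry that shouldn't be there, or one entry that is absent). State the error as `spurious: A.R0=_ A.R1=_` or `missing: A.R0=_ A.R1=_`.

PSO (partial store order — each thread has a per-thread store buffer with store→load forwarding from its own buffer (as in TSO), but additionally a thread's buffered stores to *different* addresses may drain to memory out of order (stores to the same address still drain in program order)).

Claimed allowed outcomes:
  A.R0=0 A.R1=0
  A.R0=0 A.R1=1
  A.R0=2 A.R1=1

missing: A.R0=2 A.R1=0

outcome vector order: (A.R0,A.R1)
[PSO] allowed = {0/0 0/1 2/0 2/1}
PSO∖claimed = {2/0}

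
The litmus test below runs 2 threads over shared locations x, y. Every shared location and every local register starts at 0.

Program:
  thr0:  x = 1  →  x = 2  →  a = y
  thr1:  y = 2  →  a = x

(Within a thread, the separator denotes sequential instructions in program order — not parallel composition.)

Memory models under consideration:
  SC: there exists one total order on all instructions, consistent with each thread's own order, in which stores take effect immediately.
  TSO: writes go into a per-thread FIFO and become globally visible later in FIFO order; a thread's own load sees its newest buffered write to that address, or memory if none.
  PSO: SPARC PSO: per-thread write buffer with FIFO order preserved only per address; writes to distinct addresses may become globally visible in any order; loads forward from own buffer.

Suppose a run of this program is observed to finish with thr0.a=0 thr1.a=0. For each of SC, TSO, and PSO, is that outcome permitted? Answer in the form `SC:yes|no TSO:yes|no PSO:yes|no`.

outcome vector order: (thr0.a,thr1.a)
under SC → 0/2; 2/0; 2/1; 2/2
under TSO → 0/0; 0/1; 0/2; 2/0; 2/1; 2/2
under PSO → 0/0; 0/1; 0/2; 2/0; 2/1; 2/2
target 0/0 ∈ {TSO,PSO}

SC:no TSO:yes PSO:yes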